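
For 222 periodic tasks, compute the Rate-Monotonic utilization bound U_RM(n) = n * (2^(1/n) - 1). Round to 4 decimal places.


Compute 2^(1/222) = 1.0031271640
Subtract 1: 1.0031271640 - 1 = 0.0031271640
Multiply by n: 222 * 0.0031271640 = 0.6942304080
Round to 4 dp: 0.6942

0.6942


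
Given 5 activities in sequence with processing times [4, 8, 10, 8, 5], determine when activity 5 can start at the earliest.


Activity 5 starts after activities 1 through 4 complete.
Predecessor durations: [4, 8, 10, 8]
ES = 4 + 8 + 10 + 8 = 30

30


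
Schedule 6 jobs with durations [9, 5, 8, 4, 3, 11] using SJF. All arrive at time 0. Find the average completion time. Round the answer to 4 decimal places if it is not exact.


SJF order (ascending): [3, 4, 5, 8, 9, 11]
Completion times:
  Job 1: burst=3, C=3
  Job 2: burst=4, C=7
  Job 3: burst=5, C=12
  Job 4: burst=8, C=20
  Job 5: burst=9, C=29
  Job 6: burst=11, C=40
Average completion = 111/6 = 18.5

18.5


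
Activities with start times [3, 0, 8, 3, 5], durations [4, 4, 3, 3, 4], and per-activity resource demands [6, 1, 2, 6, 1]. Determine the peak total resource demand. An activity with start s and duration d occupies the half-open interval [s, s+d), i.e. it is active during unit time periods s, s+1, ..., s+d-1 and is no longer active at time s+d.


Each activity i is active on [start_i, start_i + duration_i).
Compute total resource usage per time slot:
  t=0: active resources = [1], total = 1
  t=1: active resources = [1], total = 1
  t=2: active resources = [1], total = 1
  t=3: active resources = [6, 1, 6], total = 13
  t=4: active resources = [6, 6], total = 12
  t=5: active resources = [6, 6, 1], total = 13
  t=6: active resources = [6, 1], total = 7
  t=7: active resources = [1], total = 1
  t=8: active resources = [2, 1], total = 3
  t=9: active resources = [2], total = 2
  t=10: active resources = [2], total = 2
Peak resource demand = 13

13


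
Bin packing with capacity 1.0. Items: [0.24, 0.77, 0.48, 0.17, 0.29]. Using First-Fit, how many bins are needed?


Place items sequentially using First-Fit:
  Item 0.24 -> new Bin 1
  Item 0.77 -> new Bin 2
  Item 0.48 -> Bin 1 (now 0.72)
  Item 0.17 -> Bin 1 (now 0.89)
  Item 0.29 -> new Bin 3
Total bins used = 3

3


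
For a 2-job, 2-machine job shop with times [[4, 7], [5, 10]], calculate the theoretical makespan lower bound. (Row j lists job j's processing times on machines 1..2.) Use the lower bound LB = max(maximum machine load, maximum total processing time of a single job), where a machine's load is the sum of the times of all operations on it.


Machine loads:
  Machine 1: 4 + 5 = 9
  Machine 2: 7 + 10 = 17
Max machine load = 17
Job totals:
  Job 1: 11
  Job 2: 15
Max job total = 15
Lower bound = max(17, 15) = 17

17


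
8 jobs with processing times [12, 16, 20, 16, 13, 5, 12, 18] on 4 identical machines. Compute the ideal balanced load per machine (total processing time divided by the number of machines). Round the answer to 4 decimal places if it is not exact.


Total processing time = 12 + 16 + 20 + 16 + 13 + 5 + 12 + 18 = 112
Number of machines = 4
Ideal balanced load = 112 / 4 = 28.0

28.0


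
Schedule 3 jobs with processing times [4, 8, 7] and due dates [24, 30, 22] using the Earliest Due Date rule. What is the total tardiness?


Sort by due date (EDD order): [(7, 22), (4, 24), (8, 30)]
Compute completion times and tardiness:
  Job 1: p=7, d=22, C=7, tardiness=max(0,7-22)=0
  Job 2: p=4, d=24, C=11, tardiness=max(0,11-24)=0
  Job 3: p=8, d=30, C=19, tardiness=max(0,19-30)=0
Total tardiness = 0

0


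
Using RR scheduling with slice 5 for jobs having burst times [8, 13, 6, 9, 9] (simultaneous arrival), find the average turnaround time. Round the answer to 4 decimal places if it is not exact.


Time quantum = 5
Execution trace:
  J1 runs 5 units, time = 5
  J2 runs 5 units, time = 10
  J3 runs 5 units, time = 15
  J4 runs 5 units, time = 20
  J5 runs 5 units, time = 25
  J1 runs 3 units, time = 28
  J2 runs 5 units, time = 33
  J3 runs 1 units, time = 34
  J4 runs 4 units, time = 38
  J5 runs 4 units, time = 42
  J2 runs 3 units, time = 45
Finish times: [28, 45, 34, 38, 42]
Average turnaround = 187/5 = 37.4

37.4


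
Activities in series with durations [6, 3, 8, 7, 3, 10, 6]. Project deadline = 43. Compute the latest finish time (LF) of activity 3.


LF(activity 3) = deadline - sum of successor durations
Successors: activities 4 through 7 with durations [7, 3, 10, 6]
Sum of successor durations = 26
LF = 43 - 26 = 17

17


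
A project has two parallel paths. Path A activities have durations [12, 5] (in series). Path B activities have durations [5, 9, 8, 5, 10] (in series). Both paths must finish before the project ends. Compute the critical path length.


Path A total = 12 + 5 = 17
Path B total = 5 + 9 + 8 + 5 + 10 = 37
Critical path = longest path = max(17, 37) = 37

37


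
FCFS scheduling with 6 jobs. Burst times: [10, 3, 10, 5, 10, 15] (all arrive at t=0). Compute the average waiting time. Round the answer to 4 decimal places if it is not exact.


FCFS order (as given): [10, 3, 10, 5, 10, 15]
Waiting times:
  Job 1: wait = 0
  Job 2: wait = 10
  Job 3: wait = 13
  Job 4: wait = 23
  Job 5: wait = 28
  Job 6: wait = 38
Sum of waiting times = 112
Average waiting time = 112/6 = 18.6667

18.6667


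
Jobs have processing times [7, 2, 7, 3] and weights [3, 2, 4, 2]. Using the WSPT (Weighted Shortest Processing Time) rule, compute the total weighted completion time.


Compute p/w ratios and sort ascending (WSPT): [(2, 2), (3, 2), (7, 4), (7, 3)]
Compute weighted completion times:
  Job (p=2,w=2): C=2, w*C=2*2=4
  Job (p=3,w=2): C=5, w*C=2*5=10
  Job (p=7,w=4): C=12, w*C=4*12=48
  Job (p=7,w=3): C=19, w*C=3*19=57
Total weighted completion time = 119

119


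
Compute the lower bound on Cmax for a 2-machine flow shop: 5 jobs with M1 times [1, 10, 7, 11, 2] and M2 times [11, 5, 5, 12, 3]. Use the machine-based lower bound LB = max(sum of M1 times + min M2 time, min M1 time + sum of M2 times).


LB1 = sum(M1 times) + min(M2 times) = 31 + 3 = 34
LB2 = min(M1 times) + sum(M2 times) = 1 + 36 = 37
Lower bound = max(LB1, LB2) = max(34, 37) = 37

37


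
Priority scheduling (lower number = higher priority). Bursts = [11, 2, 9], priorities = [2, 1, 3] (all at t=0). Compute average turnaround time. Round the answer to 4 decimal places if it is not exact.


Sort by priority (ascending = highest first):
Order: [(1, 2), (2, 11), (3, 9)]
Completion times:
  Priority 1, burst=2, C=2
  Priority 2, burst=11, C=13
  Priority 3, burst=9, C=22
Average turnaround = 37/3 = 12.3333

12.3333


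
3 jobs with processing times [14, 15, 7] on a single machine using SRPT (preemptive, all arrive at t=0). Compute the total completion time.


Since all jobs arrive at t=0, SRPT equals SPT ordering.
SPT order: [7, 14, 15]
Completion times:
  Job 1: p=7, C=7
  Job 2: p=14, C=21
  Job 3: p=15, C=36
Total completion time = 7 + 21 + 36 = 64

64


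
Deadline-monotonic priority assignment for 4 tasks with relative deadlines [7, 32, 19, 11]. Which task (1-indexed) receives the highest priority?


Sort tasks by relative deadline (ascending):
  Task 1: deadline = 7
  Task 4: deadline = 11
  Task 3: deadline = 19
  Task 2: deadline = 32
Priority order (highest first): [1, 4, 3, 2]
Highest priority task = 1

1


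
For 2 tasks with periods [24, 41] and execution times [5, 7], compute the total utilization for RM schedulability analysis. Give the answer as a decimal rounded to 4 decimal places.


Compute individual utilizations (exact fractions):
  Task 1: C/T = 5/24 (approx. 0.2083)
  Task 2: C/T = 7/41 (approx. 0.1707)
Total utilization U = 5/24 + 7/41 = 373/984
Rounded to 4 decimal places: U = 0.3791
RM (Liu & Layland) bound for 2 tasks = 0.828427; compare with U = 373/984 (approx. 0.379065)
U <= bound, so schedulable by RM sufficient condition.

0.3791


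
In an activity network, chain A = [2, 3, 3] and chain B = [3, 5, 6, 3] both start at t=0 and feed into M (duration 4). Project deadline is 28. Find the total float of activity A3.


Forward pass: ES(A3) = sum of predecessors on chain A = 5
EF = ES + duration = 5 + 3 = 8
Backward pass: LF(M) = deadline = 28; LS(M) = 28 - 4 = 24
LF(A3) = LS(M) - sum(successors on chain A) = 24 - 0 = 24
LS = LF - duration = 24 - 3 = 21
Total float = LS - ES = 21 - 5 = 16

16


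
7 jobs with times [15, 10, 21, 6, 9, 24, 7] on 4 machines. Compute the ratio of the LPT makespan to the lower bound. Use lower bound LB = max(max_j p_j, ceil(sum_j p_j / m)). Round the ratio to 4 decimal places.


LPT order: [24, 21, 15, 10, 9, 7, 6]
Machine loads after assignment: [24, 21, 22, 25]
LPT makespan = 25
Lower bound = max(max_job, ceil(total/4)) = max(24, 23) = 24
Ratio = 25 / 24 = 1.0417

1.0417


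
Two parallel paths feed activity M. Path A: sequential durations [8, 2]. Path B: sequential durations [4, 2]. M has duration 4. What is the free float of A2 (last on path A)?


ES(A2) = sum of predecessors on chain A = 8
EF(A2) = ES + duration = 8 + 2 = 10
Successor of A2 is M. ES(M) = max(sum(A), sum(B)) = max(10, 6) = 10
Free float = ES(successor) - EF(current) = 10 - 10 = 0

0


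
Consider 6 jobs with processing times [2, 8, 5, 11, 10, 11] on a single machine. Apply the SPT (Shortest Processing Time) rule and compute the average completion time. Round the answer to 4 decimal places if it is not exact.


Sort jobs by processing time (SPT order): [2, 5, 8, 10, 11, 11]
Compute completion times sequentially:
  Job 1: processing = 2, completes at 2
  Job 2: processing = 5, completes at 7
  Job 3: processing = 8, completes at 15
  Job 4: processing = 10, completes at 25
  Job 5: processing = 11, completes at 36
  Job 6: processing = 11, completes at 47
Sum of completion times = 132
Average completion time = 132/6 = 22.0

22.0


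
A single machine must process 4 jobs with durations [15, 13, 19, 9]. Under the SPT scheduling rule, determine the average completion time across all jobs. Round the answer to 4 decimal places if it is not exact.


Sort jobs by processing time (SPT order): [9, 13, 15, 19]
Compute completion times sequentially:
  Job 1: processing = 9, completes at 9
  Job 2: processing = 13, completes at 22
  Job 3: processing = 15, completes at 37
  Job 4: processing = 19, completes at 56
Sum of completion times = 124
Average completion time = 124/4 = 31.0

31.0


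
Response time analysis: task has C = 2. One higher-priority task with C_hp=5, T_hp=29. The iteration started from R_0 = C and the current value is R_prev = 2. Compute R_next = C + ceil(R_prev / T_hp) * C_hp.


R_next = C + ceil(R_prev / T_hp) * C_hp
ceil(2 / 29) = ceil(0.069) = 1
Interference = 1 * 5 = 5
R_next = 2 + 5 = 7

7


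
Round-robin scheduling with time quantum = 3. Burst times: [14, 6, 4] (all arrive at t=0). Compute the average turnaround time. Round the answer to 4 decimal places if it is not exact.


Time quantum = 3
Execution trace:
  J1 runs 3 units, time = 3
  J2 runs 3 units, time = 6
  J3 runs 3 units, time = 9
  J1 runs 3 units, time = 12
  J2 runs 3 units, time = 15
  J3 runs 1 units, time = 16
  J1 runs 3 units, time = 19
  J1 runs 3 units, time = 22
  J1 runs 2 units, time = 24
Finish times: [24, 15, 16]
Average turnaround = 55/3 = 18.3333

18.3333


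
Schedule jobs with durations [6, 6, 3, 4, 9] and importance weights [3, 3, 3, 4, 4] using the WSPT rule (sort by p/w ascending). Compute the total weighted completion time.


Compute p/w ratios and sort ascending (WSPT): [(3, 3), (4, 4), (6, 3), (6, 3), (9, 4)]
Compute weighted completion times:
  Job (p=3,w=3): C=3, w*C=3*3=9
  Job (p=4,w=4): C=7, w*C=4*7=28
  Job (p=6,w=3): C=13, w*C=3*13=39
  Job (p=6,w=3): C=19, w*C=3*19=57
  Job (p=9,w=4): C=28, w*C=4*28=112
Total weighted completion time = 245

245


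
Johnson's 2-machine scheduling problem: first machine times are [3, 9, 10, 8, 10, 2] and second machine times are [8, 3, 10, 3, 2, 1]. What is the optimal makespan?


Apply Johnson's rule:
  Group 1 (a <= b): [(1, 3, 8), (3, 10, 10)]
  Group 2 (a > b): [(2, 9, 3), (4, 8, 3), (5, 10, 2), (6, 2, 1)]
Optimal job order: [1, 3, 2, 4, 5, 6]
Schedule:
  Job 1: M1 done at 3, M2 done at 11
  Job 3: M1 done at 13, M2 done at 23
  Job 2: M1 done at 22, M2 done at 26
  Job 4: M1 done at 30, M2 done at 33
  Job 5: M1 done at 40, M2 done at 42
  Job 6: M1 done at 42, M2 done at 43
Makespan = 43

43


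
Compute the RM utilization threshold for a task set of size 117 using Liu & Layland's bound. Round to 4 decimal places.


Compute 2^(1/117) = 1.0059419185
Subtract 1: 1.0059419185 - 1 = 0.0059419185
Multiply by n: 117 * 0.0059419185 = 0.6952044645
Round to 4 dp: 0.6952

0.6952


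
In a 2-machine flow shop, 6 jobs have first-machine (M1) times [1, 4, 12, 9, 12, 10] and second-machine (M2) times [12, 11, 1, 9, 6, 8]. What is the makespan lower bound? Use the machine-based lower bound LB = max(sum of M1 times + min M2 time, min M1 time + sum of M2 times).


LB1 = sum(M1 times) + min(M2 times) = 48 + 1 = 49
LB2 = min(M1 times) + sum(M2 times) = 1 + 47 = 48
Lower bound = max(LB1, LB2) = max(49, 48) = 49

49


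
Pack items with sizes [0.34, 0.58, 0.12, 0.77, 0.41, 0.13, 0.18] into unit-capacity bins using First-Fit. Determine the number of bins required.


Place items sequentially using First-Fit:
  Item 0.34 -> new Bin 1
  Item 0.58 -> Bin 1 (now 0.92)
  Item 0.12 -> new Bin 2
  Item 0.77 -> Bin 2 (now 0.89)
  Item 0.41 -> new Bin 3
  Item 0.13 -> Bin 3 (now 0.54)
  Item 0.18 -> Bin 3 (now 0.72)
Total bins used = 3

3


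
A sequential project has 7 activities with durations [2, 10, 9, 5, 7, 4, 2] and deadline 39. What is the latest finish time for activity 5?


LF(activity 5) = deadline - sum of successor durations
Successors: activities 6 through 7 with durations [4, 2]
Sum of successor durations = 6
LF = 39 - 6 = 33

33


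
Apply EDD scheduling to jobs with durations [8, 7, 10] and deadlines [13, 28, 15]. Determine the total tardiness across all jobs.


Sort by due date (EDD order): [(8, 13), (10, 15), (7, 28)]
Compute completion times and tardiness:
  Job 1: p=8, d=13, C=8, tardiness=max(0,8-13)=0
  Job 2: p=10, d=15, C=18, tardiness=max(0,18-15)=3
  Job 3: p=7, d=28, C=25, tardiness=max(0,25-28)=0
Total tardiness = 3

3


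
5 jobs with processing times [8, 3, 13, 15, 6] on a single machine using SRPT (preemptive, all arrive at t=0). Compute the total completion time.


Since all jobs arrive at t=0, SRPT equals SPT ordering.
SPT order: [3, 6, 8, 13, 15]
Completion times:
  Job 1: p=3, C=3
  Job 2: p=6, C=9
  Job 3: p=8, C=17
  Job 4: p=13, C=30
  Job 5: p=15, C=45
Total completion time = 3 + 9 + 17 + 30 + 45 = 104

104


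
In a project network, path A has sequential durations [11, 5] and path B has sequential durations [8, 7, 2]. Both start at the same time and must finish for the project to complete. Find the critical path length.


Path A total = 11 + 5 = 16
Path B total = 8 + 7 + 2 = 17
Critical path = longest path = max(16, 17) = 17

17


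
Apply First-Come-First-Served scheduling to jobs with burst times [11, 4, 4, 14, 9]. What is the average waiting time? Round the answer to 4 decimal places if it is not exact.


FCFS order (as given): [11, 4, 4, 14, 9]
Waiting times:
  Job 1: wait = 0
  Job 2: wait = 11
  Job 3: wait = 15
  Job 4: wait = 19
  Job 5: wait = 33
Sum of waiting times = 78
Average waiting time = 78/5 = 15.6

15.6


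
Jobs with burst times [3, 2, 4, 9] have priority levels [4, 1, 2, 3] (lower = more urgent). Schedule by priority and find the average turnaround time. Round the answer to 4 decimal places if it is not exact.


Sort by priority (ascending = highest first):
Order: [(1, 2), (2, 4), (3, 9), (4, 3)]
Completion times:
  Priority 1, burst=2, C=2
  Priority 2, burst=4, C=6
  Priority 3, burst=9, C=15
  Priority 4, burst=3, C=18
Average turnaround = 41/4 = 10.25

10.25


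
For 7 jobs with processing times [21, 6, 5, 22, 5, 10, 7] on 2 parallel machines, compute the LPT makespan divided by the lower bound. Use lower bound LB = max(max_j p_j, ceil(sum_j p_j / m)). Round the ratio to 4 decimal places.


LPT order: [22, 21, 10, 7, 6, 5, 5]
Machine loads after assignment: [40, 36]
LPT makespan = 40
Lower bound = max(max_job, ceil(total/2)) = max(22, 38) = 38
Ratio = 40 / 38 = 1.0526

1.0526


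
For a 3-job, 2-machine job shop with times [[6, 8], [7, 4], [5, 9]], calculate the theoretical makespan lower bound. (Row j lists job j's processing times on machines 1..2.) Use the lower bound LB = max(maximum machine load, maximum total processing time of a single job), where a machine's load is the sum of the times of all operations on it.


Machine loads:
  Machine 1: 6 + 7 + 5 = 18
  Machine 2: 8 + 4 + 9 = 21
Max machine load = 21
Job totals:
  Job 1: 14
  Job 2: 11
  Job 3: 14
Max job total = 14
Lower bound = max(21, 14) = 21

21


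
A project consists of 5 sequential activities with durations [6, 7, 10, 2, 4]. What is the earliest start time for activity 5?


Activity 5 starts after activities 1 through 4 complete.
Predecessor durations: [6, 7, 10, 2]
ES = 6 + 7 + 10 + 2 = 25

25


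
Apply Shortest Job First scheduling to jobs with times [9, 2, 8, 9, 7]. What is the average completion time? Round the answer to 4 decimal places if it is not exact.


SJF order (ascending): [2, 7, 8, 9, 9]
Completion times:
  Job 1: burst=2, C=2
  Job 2: burst=7, C=9
  Job 3: burst=8, C=17
  Job 4: burst=9, C=26
  Job 5: burst=9, C=35
Average completion = 89/5 = 17.8

17.8


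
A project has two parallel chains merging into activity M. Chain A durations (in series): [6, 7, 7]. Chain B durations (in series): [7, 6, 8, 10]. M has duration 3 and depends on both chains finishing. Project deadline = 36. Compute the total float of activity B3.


Forward pass: ES(B3) = sum of predecessors on chain B = 13
EF = ES + duration = 13 + 8 = 21
Backward pass: LF(M) = deadline = 36; LS(M) = 36 - 3 = 33
LF(B3) = LS(M) - sum(successors on chain B) = 33 - 10 = 23
LS = LF - duration = 23 - 8 = 15
Total float = LS - ES = 15 - 13 = 2

2


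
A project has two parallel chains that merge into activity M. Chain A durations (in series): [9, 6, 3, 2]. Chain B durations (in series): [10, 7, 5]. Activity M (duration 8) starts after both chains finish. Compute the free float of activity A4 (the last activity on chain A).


ES(A4) = sum of predecessors on chain A = 18
EF(A4) = ES + duration = 18 + 2 = 20
Successor of A4 is M. ES(M) = max(sum(A), sum(B)) = max(20, 22) = 22
Free float = ES(successor) - EF(current) = 22 - 20 = 2

2


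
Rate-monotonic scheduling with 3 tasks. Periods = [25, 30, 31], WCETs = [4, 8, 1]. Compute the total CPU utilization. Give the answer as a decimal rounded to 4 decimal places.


Compute individual utilizations (exact fractions):
  Task 1: C/T = 4/25 (approx. 0.16)
  Task 2: C/T = 8/30 = 4/15 (approx. 0.2667)
  Task 3: C/T = 1/31 (approx. 0.0323)
Total utilization U = 4/25 + 4/15 + 1/31 = 1067/2325
Rounded to 4 decimal places: U = 0.4589
RM (Liu & Layland) bound for 3 tasks = 0.779763; compare with U = 1067/2325 (approx. 0.458925)
U <= bound, so schedulable by RM sufficient condition.

0.4589


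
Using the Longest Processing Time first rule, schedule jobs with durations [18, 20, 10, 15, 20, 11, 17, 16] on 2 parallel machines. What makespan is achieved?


Sort jobs in decreasing order (LPT): [20, 20, 18, 17, 16, 15, 11, 10]
Assign each job to the least loaded machine:
  Machine 1: jobs [20, 18, 15, 11], load = 64
  Machine 2: jobs [20, 17, 16, 10], load = 63
Makespan = max load = 64

64


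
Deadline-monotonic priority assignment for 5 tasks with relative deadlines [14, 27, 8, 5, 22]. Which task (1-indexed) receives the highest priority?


Sort tasks by relative deadline (ascending):
  Task 4: deadline = 5
  Task 3: deadline = 8
  Task 1: deadline = 14
  Task 5: deadline = 22
  Task 2: deadline = 27
Priority order (highest first): [4, 3, 1, 5, 2]
Highest priority task = 4

4


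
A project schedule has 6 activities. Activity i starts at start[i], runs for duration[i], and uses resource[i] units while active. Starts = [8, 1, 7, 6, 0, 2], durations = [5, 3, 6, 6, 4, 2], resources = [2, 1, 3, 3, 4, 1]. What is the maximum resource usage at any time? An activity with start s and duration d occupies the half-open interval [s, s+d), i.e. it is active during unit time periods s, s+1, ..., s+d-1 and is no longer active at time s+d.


Each activity i is active on [start_i, start_i + duration_i).
Compute total resource usage per time slot:
  t=0: active resources = [4], total = 4
  t=1: active resources = [1, 4], total = 5
  t=2: active resources = [1, 4, 1], total = 6
  t=3: active resources = [1, 4, 1], total = 6
  t=4: active resources = [], total = 0
  t=5: active resources = [], total = 0
  t=6: active resources = [3], total = 3
  t=7: active resources = [3, 3], total = 6
  t=8: active resources = [2, 3, 3], total = 8
  t=9: active resources = [2, 3, 3], total = 8
  t=10: active resources = [2, 3, 3], total = 8
  t=11: active resources = [2, 3, 3], total = 8
  t=12: active resources = [2, 3], total = 5
Peak resource demand = 8

8


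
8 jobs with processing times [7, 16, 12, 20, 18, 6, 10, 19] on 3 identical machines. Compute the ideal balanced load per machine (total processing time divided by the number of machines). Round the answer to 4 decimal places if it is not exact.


Total processing time = 7 + 16 + 12 + 20 + 18 + 6 + 10 + 19 = 108
Number of machines = 3
Ideal balanced load = 108 / 3 = 36.0

36.0


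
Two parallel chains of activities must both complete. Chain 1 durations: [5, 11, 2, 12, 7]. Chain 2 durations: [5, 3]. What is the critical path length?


Path A total = 5 + 11 + 2 + 12 + 7 = 37
Path B total = 5 + 3 = 8
Critical path = longest path = max(37, 8) = 37

37


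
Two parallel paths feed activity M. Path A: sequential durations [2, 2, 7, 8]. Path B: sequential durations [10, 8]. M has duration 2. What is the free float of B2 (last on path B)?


ES(B2) = sum of predecessors on chain B = 10
EF(B2) = ES + duration = 10 + 8 = 18
Successor of B2 is M. ES(M) = max(sum(A), sum(B)) = max(19, 18) = 19
Free float = ES(successor) - EF(current) = 19 - 18 = 1

1


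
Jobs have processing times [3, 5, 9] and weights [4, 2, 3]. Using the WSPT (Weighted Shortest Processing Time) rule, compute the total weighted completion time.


Compute p/w ratios and sort ascending (WSPT): [(3, 4), (5, 2), (9, 3)]
Compute weighted completion times:
  Job (p=3,w=4): C=3, w*C=4*3=12
  Job (p=5,w=2): C=8, w*C=2*8=16
  Job (p=9,w=3): C=17, w*C=3*17=51
Total weighted completion time = 79

79


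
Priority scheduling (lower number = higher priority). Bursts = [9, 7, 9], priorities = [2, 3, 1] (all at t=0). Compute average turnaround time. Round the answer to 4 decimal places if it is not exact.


Sort by priority (ascending = highest first):
Order: [(1, 9), (2, 9), (3, 7)]
Completion times:
  Priority 1, burst=9, C=9
  Priority 2, burst=9, C=18
  Priority 3, burst=7, C=25
Average turnaround = 52/3 = 17.3333

17.3333


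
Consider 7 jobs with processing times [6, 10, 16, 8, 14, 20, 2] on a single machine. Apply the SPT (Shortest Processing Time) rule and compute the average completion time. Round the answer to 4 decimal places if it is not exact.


Sort jobs by processing time (SPT order): [2, 6, 8, 10, 14, 16, 20]
Compute completion times sequentially:
  Job 1: processing = 2, completes at 2
  Job 2: processing = 6, completes at 8
  Job 3: processing = 8, completes at 16
  Job 4: processing = 10, completes at 26
  Job 5: processing = 14, completes at 40
  Job 6: processing = 16, completes at 56
  Job 7: processing = 20, completes at 76
Sum of completion times = 224
Average completion time = 224/7 = 32.0

32.0


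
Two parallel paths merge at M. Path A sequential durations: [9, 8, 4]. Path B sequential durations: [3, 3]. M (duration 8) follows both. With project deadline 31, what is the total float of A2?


Forward pass: ES(A2) = sum of predecessors on chain A = 9
EF = ES + duration = 9 + 8 = 17
Backward pass: LF(M) = deadline = 31; LS(M) = 31 - 8 = 23
LF(A2) = LS(M) - sum(successors on chain A) = 23 - 4 = 19
LS = LF - duration = 19 - 8 = 11
Total float = LS - ES = 11 - 9 = 2

2


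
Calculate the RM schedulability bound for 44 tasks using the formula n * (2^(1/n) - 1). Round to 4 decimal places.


Compute 2^(1/44) = 1.0158780831
Subtract 1: 1.0158780831 - 1 = 0.0158780831
Multiply by n: 44 * 0.0158780831 = 0.6986356564
Round to 4 dp: 0.6986

0.6986


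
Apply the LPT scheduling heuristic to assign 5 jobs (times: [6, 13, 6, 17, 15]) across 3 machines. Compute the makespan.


Sort jobs in decreasing order (LPT): [17, 15, 13, 6, 6]
Assign each job to the least loaded machine:
  Machine 1: jobs [17], load = 17
  Machine 2: jobs [15, 6], load = 21
  Machine 3: jobs [13, 6], load = 19
Makespan = max load = 21

21


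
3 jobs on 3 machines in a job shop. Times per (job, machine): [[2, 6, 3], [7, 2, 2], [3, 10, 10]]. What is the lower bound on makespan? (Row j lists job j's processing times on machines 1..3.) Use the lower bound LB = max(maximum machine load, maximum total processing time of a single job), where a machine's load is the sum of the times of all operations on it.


Machine loads:
  Machine 1: 2 + 7 + 3 = 12
  Machine 2: 6 + 2 + 10 = 18
  Machine 3: 3 + 2 + 10 = 15
Max machine load = 18
Job totals:
  Job 1: 11
  Job 2: 11
  Job 3: 23
Max job total = 23
Lower bound = max(18, 23) = 23

23


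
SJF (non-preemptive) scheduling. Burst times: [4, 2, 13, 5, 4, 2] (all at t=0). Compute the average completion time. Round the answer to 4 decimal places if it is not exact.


SJF order (ascending): [2, 2, 4, 4, 5, 13]
Completion times:
  Job 1: burst=2, C=2
  Job 2: burst=2, C=4
  Job 3: burst=4, C=8
  Job 4: burst=4, C=12
  Job 5: burst=5, C=17
  Job 6: burst=13, C=30
Average completion = 73/6 = 12.1667

12.1667


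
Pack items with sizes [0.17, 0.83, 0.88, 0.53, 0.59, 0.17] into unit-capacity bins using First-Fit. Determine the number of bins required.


Place items sequentially using First-Fit:
  Item 0.17 -> new Bin 1
  Item 0.83 -> Bin 1 (now 1.0)
  Item 0.88 -> new Bin 2
  Item 0.53 -> new Bin 3
  Item 0.59 -> new Bin 4
  Item 0.17 -> Bin 3 (now 0.7)
Total bins used = 4

4


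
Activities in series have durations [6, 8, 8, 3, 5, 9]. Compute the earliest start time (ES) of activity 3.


Activity 3 starts after activities 1 through 2 complete.
Predecessor durations: [6, 8]
ES = 6 + 8 = 14

14


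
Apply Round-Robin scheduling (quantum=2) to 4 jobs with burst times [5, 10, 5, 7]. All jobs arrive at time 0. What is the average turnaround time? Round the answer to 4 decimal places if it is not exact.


Time quantum = 2
Execution trace:
  J1 runs 2 units, time = 2
  J2 runs 2 units, time = 4
  J3 runs 2 units, time = 6
  J4 runs 2 units, time = 8
  J1 runs 2 units, time = 10
  J2 runs 2 units, time = 12
  J3 runs 2 units, time = 14
  J4 runs 2 units, time = 16
  J1 runs 1 units, time = 17
  J2 runs 2 units, time = 19
  J3 runs 1 units, time = 20
  J4 runs 2 units, time = 22
  J2 runs 2 units, time = 24
  J4 runs 1 units, time = 25
  J2 runs 2 units, time = 27
Finish times: [17, 27, 20, 25]
Average turnaround = 89/4 = 22.25

22.25


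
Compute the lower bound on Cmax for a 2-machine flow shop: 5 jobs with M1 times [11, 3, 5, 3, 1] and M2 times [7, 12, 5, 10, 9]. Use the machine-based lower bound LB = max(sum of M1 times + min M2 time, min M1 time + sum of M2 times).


LB1 = sum(M1 times) + min(M2 times) = 23 + 5 = 28
LB2 = min(M1 times) + sum(M2 times) = 1 + 43 = 44
Lower bound = max(LB1, LB2) = max(28, 44) = 44

44


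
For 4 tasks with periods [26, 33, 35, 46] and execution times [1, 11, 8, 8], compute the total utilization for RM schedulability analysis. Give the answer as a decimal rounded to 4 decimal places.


Compute individual utilizations (exact fractions):
  Task 1: C/T = 1/26 (approx. 0.0385)
  Task 2: C/T = 11/33 = 1/3 (approx. 0.3333)
  Task 3: C/T = 8/35 (approx. 0.2286)
  Task 4: C/T = 8/46 = 4/23 (approx. 0.1739)
Total utilization U = 1/26 + 1/3 + 8/35 + 4/23 = 48617/62790
Rounded to 4 decimal places: U = 0.7743
RM (Liu & Layland) bound for 4 tasks = 0.756828; compare with U = 48617/62790 (approx. 0.774279)
bound < U <= 1, so the RM sufficient condition is not met (inconclusive; an exact test such as response-time analysis is needed).

0.7743


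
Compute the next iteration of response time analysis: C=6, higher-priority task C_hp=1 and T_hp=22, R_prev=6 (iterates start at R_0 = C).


R_next = C + ceil(R_prev / T_hp) * C_hp
ceil(6 / 22) = ceil(0.2727) = 1
Interference = 1 * 1 = 1
R_next = 6 + 1 = 7

7


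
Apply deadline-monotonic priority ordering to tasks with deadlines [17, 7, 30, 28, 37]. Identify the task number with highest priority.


Sort tasks by relative deadline (ascending):
  Task 2: deadline = 7
  Task 1: deadline = 17
  Task 4: deadline = 28
  Task 3: deadline = 30
  Task 5: deadline = 37
Priority order (highest first): [2, 1, 4, 3, 5]
Highest priority task = 2

2


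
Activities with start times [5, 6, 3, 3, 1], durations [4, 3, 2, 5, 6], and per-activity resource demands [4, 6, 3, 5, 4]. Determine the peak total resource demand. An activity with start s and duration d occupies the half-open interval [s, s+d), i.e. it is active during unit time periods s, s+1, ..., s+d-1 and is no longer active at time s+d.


Each activity i is active on [start_i, start_i + duration_i).
Compute total resource usage per time slot:
  t=0: active resources = [], total = 0
  t=1: active resources = [4], total = 4
  t=2: active resources = [4], total = 4
  t=3: active resources = [3, 5, 4], total = 12
  t=4: active resources = [3, 5, 4], total = 12
  t=5: active resources = [4, 5, 4], total = 13
  t=6: active resources = [4, 6, 5, 4], total = 19
  t=7: active resources = [4, 6, 5], total = 15
  t=8: active resources = [4, 6], total = 10
Peak resource demand = 19

19


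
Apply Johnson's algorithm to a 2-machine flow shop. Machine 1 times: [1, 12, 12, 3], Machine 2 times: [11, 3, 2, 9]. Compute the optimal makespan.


Apply Johnson's rule:
  Group 1 (a <= b): [(1, 1, 11), (4, 3, 9)]
  Group 2 (a > b): [(2, 12, 3), (3, 12, 2)]
Optimal job order: [1, 4, 2, 3]
Schedule:
  Job 1: M1 done at 1, M2 done at 12
  Job 4: M1 done at 4, M2 done at 21
  Job 2: M1 done at 16, M2 done at 24
  Job 3: M1 done at 28, M2 done at 30
Makespan = 30

30


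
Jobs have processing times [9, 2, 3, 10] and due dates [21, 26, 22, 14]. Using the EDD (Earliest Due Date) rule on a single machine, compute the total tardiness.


Sort by due date (EDD order): [(10, 14), (9, 21), (3, 22), (2, 26)]
Compute completion times and tardiness:
  Job 1: p=10, d=14, C=10, tardiness=max(0,10-14)=0
  Job 2: p=9, d=21, C=19, tardiness=max(0,19-21)=0
  Job 3: p=3, d=22, C=22, tardiness=max(0,22-22)=0
  Job 4: p=2, d=26, C=24, tardiness=max(0,24-26)=0
Total tardiness = 0

0


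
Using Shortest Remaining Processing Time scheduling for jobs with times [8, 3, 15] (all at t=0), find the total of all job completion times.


Since all jobs arrive at t=0, SRPT equals SPT ordering.
SPT order: [3, 8, 15]
Completion times:
  Job 1: p=3, C=3
  Job 2: p=8, C=11
  Job 3: p=15, C=26
Total completion time = 3 + 11 + 26 = 40

40


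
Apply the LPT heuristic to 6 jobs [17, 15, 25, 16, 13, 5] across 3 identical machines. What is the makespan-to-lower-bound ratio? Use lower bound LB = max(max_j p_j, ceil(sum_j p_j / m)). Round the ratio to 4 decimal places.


LPT order: [25, 17, 16, 15, 13, 5]
Machine loads after assignment: [30, 30, 31]
LPT makespan = 31
Lower bound = max(max_job, ceil(total/3)) = max(25, 31) = 31
Ratio = 31 / 31 = 1.0

1.0


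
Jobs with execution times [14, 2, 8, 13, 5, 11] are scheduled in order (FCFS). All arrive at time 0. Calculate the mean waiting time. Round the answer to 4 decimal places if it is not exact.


FCFS order (as given): [14, 2, 8, 13, 5, 11]
Waiting times:
  Job 1: wait = 0
  Job 2: wait = 14
  Job 3: wait = 16
  Job 4: wait = 24
  Job 5: wait = 37
  Job 6: wait = 42
Sum of waiting times = 133
Average waiting time = 133/6 = 22.1667

22.1667


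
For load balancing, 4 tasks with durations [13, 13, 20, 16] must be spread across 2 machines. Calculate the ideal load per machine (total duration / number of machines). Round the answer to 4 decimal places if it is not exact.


Total processing time = 13 + 13 + 20 + 16 = 62
Number of machines = 2
Ideal balanced load = 62 / 2 = 31.0

31.0


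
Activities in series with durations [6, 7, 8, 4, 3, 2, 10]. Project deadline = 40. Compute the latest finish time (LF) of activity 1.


LF(activity 1) = deadline - sum of successor durations
Successors: activities 2 through 7 with durations [7, 8, 4, 3, 2, 10]
Sum of successor durations = 34
LF = 40 - 34 = 6

6


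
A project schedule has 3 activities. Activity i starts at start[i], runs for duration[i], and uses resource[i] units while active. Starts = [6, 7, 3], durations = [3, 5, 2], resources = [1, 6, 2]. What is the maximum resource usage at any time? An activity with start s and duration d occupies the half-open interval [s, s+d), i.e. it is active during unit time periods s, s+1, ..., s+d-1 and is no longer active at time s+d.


Each activity i is active on [start_i, start_i + duration_i).
Compute total resource usage per time slot:
  t=0: active resources = [], total = 0
  t=1: active resources = [], total = 0
  t=2: active resources = [], total = 0
  t=3: active resources = [2], total = 2
  t=4: active resources = [2], total = 2
  t=5: active resources = [], total = 0
  t=6: active resources = [1], total = 1
  t=7: active resources = [1, 6], total = 7
  t=8: active resources = [1, 6], total = 7
  t=9: active resources = [6], total = 6
  t=10: active resources = [6], total = 6
  t=11: active resources = [6], total = 6
Peak resource demand = 7

7


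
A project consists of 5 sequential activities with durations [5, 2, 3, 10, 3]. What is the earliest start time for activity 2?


Activity 2 starts after activities 1 through 1 complete.
Predecessor durations: [5]
ES = 5 = 5

5


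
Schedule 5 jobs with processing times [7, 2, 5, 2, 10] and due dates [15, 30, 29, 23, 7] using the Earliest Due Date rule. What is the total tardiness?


Sort by due date (EDD order): [(10, 7), (7, 15), (2, 23), (5, 29), (2, 30)]
Compute completion times and tardiness:
  Job 1: p=10, d=7, C=10, tardiness=max(0,10-7)=3
  Job 2: p=7, d=15, C=17, tardiness=max(0,17-15)=2
  Job 3: p=2, d=23, C=19, tardiness=max(0,19-23)=0
  Job 4: p=5, d=29, C=24, tardiness=max(0,24-29)=0
  Job 5: p=2, d=30, C=26, tardiness=max(0,26-30)=0
Total tardiness = 5

5


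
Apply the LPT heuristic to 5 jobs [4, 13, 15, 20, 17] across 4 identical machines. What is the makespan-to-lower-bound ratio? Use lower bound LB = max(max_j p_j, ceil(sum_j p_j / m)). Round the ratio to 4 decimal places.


LPT order: [20, 17, 15, 13, 4]
Machine loads after assignment: [20, 17, 15, 17]
LPT makespan = 20
Lower bound = max(max_job, ceil(total/4)) = max(20, 18) = 20
Ratio = 20 / 20 = 1.0

1.0


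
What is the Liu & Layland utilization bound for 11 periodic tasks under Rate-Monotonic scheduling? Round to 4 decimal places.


Compute 2^(1/11) = 1.0650410894
Subtract 1: 1.0650410894 - 1 = 0.0650410894
Multiply by n: 11 * 0.0650410894 = 0.7154519834
Round to 4 dp: 0.7155

0.7155


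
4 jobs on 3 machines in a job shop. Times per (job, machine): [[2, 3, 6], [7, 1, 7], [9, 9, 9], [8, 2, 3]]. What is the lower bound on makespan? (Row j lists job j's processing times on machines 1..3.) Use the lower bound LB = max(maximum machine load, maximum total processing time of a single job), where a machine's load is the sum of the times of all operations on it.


Machine loads:
  Machine 1: 2 + 7 + 9 + 8 = 26
  Machine 2: 3 + 1 + 9 + 2 = 15
  Machine 3: 6 + 7 + 9 + 3 = 25
Max machine load = 26
Job totals:
  Job 1: 11
  Job 2: 15
  Job 3: 27
  Job 4: 13
Max job total = 27
Lower bound = max(26, 27) = 27

27


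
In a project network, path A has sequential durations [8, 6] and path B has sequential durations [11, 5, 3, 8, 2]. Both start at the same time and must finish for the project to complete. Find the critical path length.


Path A total = 8 + 6 = 14
Path B total = 11 + 5 + 3 + 8 + 2 = 29
Critical path = longest path = max(14, 29) = 29

29


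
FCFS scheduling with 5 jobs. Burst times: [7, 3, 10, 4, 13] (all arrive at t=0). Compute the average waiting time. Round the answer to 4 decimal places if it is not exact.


FCFS order (as given): [7, 3, 10, 4, 13]
Waiting times:
  Job 1: wait = 0
  Job 2: wait = 7
  Job 3: wait = 10
  Job 4: wait = 20
  Job 5: wait = 24
Sum of waiting times = 61
Average waiting time = 61/5 = 12.2

12.2


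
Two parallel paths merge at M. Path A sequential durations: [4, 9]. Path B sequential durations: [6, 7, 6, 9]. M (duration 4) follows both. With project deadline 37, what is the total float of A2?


Forward pass: ES(A2) = sum of predecessors on chain A = 4
EF = ES + duration = 4 + 9 = 13
Backward pass: LF(M) = deadline = 37; LS(M) = 37 - 4 = 33
LF(A2) = LS(M) - sum(successors on chain A) = 33 - 0 = 33
LS = LF - duration = 33 - 9 = 24
Total float = LS - ES = 24 - 4 = 20

20


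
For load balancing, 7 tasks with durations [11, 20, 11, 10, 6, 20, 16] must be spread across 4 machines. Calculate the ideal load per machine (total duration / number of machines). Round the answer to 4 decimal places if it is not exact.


Total processing time = 11 + 20 + 11 + 10 + 6 + 20 + 16 = 94
Number of machines = 4
Ideal balanced load = 94 / 4 = 23.5

23.5


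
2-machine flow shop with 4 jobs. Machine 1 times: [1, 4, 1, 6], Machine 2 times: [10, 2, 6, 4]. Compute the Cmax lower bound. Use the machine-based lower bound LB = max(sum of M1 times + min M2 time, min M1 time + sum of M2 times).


LB1 = sum(M1 times) + min(M2 times) = 12 + 2 = 14
LB2 = min(M1 times) + sum(M2 times) = 1 + 22 = 23
Lower bound = max(LB1, LB2) = max(14, 23) = 23

23


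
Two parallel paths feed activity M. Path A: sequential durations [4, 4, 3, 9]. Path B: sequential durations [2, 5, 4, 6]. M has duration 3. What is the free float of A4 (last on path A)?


ES(A4) = sum of predecessors on chain A = 11
EF(A4) = ES + duration = 11 + 9 = 20
Successor of A4 is M. ES(M) = max(sum(A), sum(B)) = max(20, 17) = 20
Free float = ES(successor) - EF(current) = 20 - 20 = 0

0


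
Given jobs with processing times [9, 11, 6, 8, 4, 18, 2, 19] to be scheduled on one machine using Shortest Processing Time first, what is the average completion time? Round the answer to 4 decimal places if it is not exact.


Sort jobs by processing time (SPT order): [2, 4, 6, 8, 9, 11, 18, 19]
Compute completion times sequentially:
  Job 1: processing = 2, completes at 2
  Job 2: processing = 4, completes at 6
  Job 3: processing = 6, completes at 12
  Job 4: processing = 8, completes at 20
  Job 5: processing = 9, completes at 29
  Job 6: processing = 11, completes at 40
  Job 7: processing = 18, completes at 58
  Job 8: processing = 19, completes at 77
Sum of completion times = 244
Average completion time = 244/8 = 30.5

30.5


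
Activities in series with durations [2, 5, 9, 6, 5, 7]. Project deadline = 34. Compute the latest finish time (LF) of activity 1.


LF(activity 1) = deadline - sum of successor durations
Successors: activities 2 through 6 with durations [5, 9, 6, 5, 7]
Sum of successor durations = 32
LF = 34 - 32 = 2

2


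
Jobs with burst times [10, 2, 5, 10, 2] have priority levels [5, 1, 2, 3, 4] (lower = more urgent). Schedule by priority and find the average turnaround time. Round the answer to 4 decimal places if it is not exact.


Sort by priority (ascending = highest first):
Order: [(1, 2), (2, 5), (3, 10), (4, 2), (5, 10)]
Completion times:
  Priority 1, burst=2, C=2
  Priority 2, burst=5, C=7
  Priority 3, burst=10, C=17
  Priority 4, burst=2, C=19
  Priority 5, burst=10, C=29
Average turnaround = 74/5 = 14.8

14.8


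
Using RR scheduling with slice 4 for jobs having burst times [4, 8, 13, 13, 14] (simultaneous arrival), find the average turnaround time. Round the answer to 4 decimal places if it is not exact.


Time quantum = 4
Execution trace:
  J1 runs 4 units, time = 4
  J2 runs 4 units, time = 8
  J3 runs 4 units, time = 12
  J4 runs 4 units, time = 16
  J5 runs 4 units, time = 20
  J2 runs 4 units, time = 24
  J3 runs 4 units, time = 28
  J4 runs 4 units, time = 32
  J5 runs 4 units, time = 36
  J3 runs 4 units, time = 40
  J4 runs 4 units, time = 44
  J5 runs 4 units, time = 48
  J3 runs 1 units, time = 49
  J4 runs 1 units, time = 50
  J5 runs 2 units, time = 52
Finish times: [4, 24, 49, 50, 52]
Average turnaround = 179/5 = 35.8

35.8
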